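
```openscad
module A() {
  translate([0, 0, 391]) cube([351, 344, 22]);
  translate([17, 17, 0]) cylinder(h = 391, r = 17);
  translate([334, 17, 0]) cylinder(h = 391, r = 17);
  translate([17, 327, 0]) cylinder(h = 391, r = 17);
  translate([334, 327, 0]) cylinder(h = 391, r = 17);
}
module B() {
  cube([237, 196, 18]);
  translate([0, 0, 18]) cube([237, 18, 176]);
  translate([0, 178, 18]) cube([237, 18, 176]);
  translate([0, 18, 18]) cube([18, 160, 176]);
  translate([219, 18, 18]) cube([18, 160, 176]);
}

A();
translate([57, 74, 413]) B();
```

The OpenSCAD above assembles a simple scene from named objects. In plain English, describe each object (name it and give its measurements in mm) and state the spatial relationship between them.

A is a four-legged stool. The seat is a 351×344×22 mm slab whose top surface is at z = 413 mm; four round legs, each 34 mm in diameter, run from the floor (z = 0) to the underside of the seat, each leg's axis is inset half a diameter from the nearest pair of seat edges (so the leg's bounding box is flush with the corner).

B is an open-topped rectangular box: outside dimensions 237×196×194 mm, with a uniform wall and base thickness of 18 mm. The base is a full 237×196 slab on the floor; four walls sit on top of the base. The front and back walls (the −y and +y sides) span the full width; the two side walls fit between them.

The open box is on top of the stool, centred.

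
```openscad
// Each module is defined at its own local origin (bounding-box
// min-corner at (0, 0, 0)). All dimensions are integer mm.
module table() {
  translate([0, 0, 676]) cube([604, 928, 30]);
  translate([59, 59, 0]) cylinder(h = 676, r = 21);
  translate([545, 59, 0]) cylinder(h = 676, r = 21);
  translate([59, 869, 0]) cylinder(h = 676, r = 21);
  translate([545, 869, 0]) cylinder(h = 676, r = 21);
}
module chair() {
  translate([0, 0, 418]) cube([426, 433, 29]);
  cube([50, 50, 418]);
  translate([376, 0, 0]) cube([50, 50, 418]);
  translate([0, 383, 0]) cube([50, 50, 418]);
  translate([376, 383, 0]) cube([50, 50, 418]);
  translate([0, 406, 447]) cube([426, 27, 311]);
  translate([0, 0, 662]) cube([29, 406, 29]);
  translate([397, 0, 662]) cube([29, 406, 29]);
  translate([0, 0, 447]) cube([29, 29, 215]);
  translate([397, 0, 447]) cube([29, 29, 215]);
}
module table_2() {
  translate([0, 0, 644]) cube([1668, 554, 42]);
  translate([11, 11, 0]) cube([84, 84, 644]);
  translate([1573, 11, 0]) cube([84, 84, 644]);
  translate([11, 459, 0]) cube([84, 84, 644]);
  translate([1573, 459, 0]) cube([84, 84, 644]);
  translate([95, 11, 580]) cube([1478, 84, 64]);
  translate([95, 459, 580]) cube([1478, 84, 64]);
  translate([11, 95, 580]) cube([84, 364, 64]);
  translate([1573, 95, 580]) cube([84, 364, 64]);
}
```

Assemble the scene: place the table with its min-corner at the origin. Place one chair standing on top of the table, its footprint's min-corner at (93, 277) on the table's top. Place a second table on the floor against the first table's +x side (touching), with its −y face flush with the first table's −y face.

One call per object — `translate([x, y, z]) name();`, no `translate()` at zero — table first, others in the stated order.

table();
translate([93, 277, 706]) chair();
translate([604, 0, 0]) table_2();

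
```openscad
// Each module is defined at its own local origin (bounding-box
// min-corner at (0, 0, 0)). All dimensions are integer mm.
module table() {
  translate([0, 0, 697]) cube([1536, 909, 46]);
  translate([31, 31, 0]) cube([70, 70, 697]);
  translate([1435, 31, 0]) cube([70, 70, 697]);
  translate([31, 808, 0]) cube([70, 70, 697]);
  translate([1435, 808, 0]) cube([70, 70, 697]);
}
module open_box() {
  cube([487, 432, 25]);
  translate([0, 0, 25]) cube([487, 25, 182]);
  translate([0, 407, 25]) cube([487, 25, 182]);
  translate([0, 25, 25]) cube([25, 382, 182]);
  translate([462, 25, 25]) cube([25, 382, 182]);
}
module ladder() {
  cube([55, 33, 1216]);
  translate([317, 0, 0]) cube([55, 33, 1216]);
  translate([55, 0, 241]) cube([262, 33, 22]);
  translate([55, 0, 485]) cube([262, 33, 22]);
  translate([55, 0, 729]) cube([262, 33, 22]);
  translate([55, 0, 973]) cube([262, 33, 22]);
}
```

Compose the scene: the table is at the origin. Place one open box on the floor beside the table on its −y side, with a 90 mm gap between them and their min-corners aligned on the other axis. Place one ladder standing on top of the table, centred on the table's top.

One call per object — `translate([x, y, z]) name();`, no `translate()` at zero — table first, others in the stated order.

table();
translate([0, -522, 0]) open_box();
translate([582, 438, 743]) ladder();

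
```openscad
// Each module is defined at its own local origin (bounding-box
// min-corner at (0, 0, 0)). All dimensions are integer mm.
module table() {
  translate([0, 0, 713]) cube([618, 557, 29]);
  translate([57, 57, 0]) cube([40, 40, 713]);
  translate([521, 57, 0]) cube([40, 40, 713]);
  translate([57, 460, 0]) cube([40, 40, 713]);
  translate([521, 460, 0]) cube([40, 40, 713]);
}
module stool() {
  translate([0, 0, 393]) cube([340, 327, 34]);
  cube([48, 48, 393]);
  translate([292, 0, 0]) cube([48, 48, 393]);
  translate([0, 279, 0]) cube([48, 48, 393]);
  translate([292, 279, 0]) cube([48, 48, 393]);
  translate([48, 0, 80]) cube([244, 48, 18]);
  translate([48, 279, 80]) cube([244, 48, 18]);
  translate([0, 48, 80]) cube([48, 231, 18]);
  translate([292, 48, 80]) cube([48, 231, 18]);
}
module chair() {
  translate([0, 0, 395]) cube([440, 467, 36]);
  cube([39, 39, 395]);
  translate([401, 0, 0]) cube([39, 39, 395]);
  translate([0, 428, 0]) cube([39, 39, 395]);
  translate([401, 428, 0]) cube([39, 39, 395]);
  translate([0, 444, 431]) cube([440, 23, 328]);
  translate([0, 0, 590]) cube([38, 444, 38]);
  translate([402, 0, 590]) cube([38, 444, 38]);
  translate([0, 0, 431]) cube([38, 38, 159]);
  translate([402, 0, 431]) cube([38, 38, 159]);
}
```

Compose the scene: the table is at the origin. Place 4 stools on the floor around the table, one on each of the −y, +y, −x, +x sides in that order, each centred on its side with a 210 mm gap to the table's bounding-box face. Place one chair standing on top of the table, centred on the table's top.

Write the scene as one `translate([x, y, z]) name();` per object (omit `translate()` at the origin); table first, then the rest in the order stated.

table();
translate([139, -537, 0]) stool();
translate([139, 767, 0]) stool();
translate([-550, 115, 0]) stool();
translate([828, 115, 0]) stool();
translate([89, 45, 742]) chair();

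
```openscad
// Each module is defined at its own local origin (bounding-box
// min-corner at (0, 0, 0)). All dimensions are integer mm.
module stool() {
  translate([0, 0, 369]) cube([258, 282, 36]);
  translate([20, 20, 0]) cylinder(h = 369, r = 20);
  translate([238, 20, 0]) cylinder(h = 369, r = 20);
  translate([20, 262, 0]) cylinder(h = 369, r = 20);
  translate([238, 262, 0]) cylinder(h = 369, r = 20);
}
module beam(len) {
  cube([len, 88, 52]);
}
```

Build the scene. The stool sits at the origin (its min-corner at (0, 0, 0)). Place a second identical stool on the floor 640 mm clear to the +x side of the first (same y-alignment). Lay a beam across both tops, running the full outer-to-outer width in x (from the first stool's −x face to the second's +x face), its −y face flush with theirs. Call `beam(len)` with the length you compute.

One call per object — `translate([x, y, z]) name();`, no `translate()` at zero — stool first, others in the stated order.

stool();
translate([898, 0, 0]) stool();
translate([0, 0, 405]) beam(1156);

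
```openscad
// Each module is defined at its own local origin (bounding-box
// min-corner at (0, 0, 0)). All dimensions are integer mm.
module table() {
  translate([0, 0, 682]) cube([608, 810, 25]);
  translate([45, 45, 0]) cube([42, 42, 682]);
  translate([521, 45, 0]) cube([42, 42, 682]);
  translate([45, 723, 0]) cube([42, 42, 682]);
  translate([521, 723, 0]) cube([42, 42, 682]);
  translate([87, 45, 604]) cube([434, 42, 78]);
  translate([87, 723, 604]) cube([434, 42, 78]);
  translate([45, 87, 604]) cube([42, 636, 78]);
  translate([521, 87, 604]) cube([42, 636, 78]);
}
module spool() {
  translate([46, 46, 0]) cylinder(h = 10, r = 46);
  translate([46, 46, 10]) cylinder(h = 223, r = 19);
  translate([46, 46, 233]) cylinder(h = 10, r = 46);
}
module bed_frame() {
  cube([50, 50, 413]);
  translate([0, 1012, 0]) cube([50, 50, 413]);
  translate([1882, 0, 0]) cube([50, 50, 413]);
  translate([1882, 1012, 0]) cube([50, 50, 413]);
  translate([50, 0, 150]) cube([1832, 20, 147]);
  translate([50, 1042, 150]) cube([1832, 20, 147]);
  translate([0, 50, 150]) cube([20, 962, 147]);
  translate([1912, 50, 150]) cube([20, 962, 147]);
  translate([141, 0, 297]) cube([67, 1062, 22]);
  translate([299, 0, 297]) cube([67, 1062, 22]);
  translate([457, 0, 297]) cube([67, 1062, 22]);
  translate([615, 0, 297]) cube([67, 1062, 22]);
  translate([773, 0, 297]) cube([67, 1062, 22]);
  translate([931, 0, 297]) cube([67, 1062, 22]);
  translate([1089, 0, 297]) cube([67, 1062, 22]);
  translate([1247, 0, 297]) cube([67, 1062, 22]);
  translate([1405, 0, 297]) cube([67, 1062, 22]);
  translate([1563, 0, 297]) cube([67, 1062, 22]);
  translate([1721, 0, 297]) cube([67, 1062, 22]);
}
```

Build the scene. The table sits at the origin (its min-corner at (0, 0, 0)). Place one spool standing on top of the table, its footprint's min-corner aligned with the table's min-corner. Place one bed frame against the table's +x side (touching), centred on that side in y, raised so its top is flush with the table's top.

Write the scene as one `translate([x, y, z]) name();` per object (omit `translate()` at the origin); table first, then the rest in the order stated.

table();
translate([0, 0, 707]) spool();
translate([608, -126, 294]) bed_frame();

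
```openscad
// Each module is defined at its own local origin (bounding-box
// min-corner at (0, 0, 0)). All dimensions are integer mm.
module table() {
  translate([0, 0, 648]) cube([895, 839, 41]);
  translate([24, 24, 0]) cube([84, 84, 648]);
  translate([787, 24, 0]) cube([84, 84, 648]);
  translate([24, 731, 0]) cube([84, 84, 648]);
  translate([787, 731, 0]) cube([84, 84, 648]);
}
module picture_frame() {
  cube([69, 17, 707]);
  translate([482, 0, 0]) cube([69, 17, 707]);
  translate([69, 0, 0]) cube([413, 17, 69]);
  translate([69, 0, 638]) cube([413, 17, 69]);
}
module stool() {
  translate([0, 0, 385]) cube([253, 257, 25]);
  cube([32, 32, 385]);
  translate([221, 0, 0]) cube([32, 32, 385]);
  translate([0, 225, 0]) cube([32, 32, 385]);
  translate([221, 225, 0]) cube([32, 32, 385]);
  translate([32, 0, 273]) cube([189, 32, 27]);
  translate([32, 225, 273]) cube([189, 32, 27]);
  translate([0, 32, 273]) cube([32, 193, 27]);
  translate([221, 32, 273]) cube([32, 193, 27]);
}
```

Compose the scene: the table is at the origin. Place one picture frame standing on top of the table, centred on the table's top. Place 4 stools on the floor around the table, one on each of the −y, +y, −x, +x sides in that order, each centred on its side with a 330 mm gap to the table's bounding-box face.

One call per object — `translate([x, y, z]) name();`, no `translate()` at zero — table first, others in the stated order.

table();
translate([172, 411, 689]) picture_frame();
translate([321, -587, 0]) stool();
translate([321, 1169, 0]) stool();
translate([-583, 291, 0]) stool();
translate([1225, 291, 0]) stool();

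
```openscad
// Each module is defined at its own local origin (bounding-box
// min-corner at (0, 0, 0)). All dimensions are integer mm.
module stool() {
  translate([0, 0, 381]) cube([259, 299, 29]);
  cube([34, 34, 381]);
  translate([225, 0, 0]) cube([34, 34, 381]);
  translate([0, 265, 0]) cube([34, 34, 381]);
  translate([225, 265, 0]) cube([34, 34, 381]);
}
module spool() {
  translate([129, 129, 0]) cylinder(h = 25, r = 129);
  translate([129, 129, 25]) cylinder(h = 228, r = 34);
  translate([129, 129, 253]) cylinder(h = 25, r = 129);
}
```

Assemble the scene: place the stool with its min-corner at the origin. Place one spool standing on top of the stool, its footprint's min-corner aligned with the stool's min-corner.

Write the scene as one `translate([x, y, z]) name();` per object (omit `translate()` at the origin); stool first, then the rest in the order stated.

stool();
translate([0, 0, 410]) spool();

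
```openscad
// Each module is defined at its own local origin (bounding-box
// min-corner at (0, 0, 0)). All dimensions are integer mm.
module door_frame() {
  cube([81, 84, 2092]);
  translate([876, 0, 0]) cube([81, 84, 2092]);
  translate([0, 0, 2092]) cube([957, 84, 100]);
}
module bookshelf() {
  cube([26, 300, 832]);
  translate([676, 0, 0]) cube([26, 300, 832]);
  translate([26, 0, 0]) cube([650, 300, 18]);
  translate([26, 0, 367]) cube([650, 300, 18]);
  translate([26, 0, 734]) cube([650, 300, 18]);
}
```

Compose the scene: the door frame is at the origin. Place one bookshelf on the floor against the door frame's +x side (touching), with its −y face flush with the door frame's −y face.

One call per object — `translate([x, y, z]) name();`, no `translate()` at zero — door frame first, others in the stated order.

door_frame();
translate([957, 0, 0]) bookshelf();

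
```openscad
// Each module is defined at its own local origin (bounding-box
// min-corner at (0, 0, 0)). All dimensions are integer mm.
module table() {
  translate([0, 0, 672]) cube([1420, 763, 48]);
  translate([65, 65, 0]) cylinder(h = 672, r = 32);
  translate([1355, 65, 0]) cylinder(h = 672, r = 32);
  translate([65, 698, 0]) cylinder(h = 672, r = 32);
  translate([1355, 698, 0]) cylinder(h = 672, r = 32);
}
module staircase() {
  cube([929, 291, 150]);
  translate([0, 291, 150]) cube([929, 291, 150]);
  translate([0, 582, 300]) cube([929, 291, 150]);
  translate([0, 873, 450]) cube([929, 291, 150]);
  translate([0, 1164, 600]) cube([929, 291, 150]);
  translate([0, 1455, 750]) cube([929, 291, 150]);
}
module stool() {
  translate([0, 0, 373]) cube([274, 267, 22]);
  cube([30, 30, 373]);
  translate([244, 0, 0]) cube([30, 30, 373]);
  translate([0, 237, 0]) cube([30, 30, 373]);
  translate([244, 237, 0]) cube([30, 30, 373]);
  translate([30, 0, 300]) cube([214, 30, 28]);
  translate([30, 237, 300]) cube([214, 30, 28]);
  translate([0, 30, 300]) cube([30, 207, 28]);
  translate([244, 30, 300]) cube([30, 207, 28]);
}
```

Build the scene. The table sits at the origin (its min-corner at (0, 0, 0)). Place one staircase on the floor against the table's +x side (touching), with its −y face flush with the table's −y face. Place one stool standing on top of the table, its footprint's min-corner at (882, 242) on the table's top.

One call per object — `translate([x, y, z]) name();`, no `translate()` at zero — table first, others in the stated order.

table();
translate([1420, 0, 0]) staircase();
translate([882, 242, 720]) stool();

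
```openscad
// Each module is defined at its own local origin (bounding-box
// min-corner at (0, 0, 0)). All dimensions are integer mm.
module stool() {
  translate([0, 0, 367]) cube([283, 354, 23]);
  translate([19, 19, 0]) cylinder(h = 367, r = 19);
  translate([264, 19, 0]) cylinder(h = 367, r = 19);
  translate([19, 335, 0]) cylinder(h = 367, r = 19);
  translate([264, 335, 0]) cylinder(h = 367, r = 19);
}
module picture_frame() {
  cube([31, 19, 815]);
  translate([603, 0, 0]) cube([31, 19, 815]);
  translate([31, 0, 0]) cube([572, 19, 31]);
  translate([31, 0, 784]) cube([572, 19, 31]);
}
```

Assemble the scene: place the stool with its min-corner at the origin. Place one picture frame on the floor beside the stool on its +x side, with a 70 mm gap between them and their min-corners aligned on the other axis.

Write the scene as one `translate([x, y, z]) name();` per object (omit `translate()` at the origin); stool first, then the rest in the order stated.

stool();
translate([353, 0, 0]) picture_frame();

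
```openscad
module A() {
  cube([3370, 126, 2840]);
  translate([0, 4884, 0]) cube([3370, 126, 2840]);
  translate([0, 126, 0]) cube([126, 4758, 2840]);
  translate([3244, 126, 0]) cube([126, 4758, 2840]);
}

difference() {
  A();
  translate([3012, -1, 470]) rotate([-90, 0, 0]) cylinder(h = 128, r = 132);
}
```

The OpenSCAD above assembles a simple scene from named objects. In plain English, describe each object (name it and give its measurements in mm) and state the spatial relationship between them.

A is the wall frame of a small rectangular building: four walls, each 2840 mm tall and 126 mm thick, enclosing a footprint 3370 mm (x) by 5010 mm (y) outside-to-outside, with no floor or roof. The front and back walls (the −y and +y sides) span the full width; the two side walls fit between them.

The house frame has a circular hole of radius 132 mm through its front wall, centred at (x = 3012, z = 470).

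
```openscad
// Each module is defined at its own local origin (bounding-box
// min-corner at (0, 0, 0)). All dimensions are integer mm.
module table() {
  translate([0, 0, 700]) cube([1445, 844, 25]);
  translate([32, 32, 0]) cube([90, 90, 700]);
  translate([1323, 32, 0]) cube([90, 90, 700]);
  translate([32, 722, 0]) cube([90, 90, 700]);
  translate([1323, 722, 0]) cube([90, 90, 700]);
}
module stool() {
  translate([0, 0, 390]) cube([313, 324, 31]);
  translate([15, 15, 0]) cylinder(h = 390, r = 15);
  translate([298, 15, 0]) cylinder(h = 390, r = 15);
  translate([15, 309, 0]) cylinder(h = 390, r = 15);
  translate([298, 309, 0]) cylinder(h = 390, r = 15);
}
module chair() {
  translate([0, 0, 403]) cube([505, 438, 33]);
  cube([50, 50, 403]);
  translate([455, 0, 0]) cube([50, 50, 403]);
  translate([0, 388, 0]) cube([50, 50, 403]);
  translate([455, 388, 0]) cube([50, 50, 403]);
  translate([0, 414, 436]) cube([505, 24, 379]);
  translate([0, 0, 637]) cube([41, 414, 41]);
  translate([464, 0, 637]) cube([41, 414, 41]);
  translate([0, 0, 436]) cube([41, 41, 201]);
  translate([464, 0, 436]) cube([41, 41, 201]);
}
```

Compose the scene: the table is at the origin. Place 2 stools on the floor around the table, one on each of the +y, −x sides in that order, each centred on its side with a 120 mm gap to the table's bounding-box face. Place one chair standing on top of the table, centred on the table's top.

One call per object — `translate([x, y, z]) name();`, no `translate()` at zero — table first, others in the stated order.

table();
translate([566, 964, 0]) stool();
translate([-433, 260, 0]) stool();
translate([470, 203, 725]) chair();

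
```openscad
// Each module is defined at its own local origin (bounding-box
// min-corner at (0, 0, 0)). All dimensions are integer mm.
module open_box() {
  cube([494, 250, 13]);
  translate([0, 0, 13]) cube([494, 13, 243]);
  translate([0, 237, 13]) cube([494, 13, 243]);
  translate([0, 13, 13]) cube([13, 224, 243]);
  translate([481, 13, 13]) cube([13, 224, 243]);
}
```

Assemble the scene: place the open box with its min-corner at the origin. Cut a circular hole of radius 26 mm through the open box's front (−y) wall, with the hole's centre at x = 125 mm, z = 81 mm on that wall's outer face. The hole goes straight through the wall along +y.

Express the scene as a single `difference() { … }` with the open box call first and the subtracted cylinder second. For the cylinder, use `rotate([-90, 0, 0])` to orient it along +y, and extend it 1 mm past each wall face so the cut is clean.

difference() {
  open_box();
  translate([125, -1, 81]) rotate([-90, 0, 0]) cylinder(h = 15, r = 26);
}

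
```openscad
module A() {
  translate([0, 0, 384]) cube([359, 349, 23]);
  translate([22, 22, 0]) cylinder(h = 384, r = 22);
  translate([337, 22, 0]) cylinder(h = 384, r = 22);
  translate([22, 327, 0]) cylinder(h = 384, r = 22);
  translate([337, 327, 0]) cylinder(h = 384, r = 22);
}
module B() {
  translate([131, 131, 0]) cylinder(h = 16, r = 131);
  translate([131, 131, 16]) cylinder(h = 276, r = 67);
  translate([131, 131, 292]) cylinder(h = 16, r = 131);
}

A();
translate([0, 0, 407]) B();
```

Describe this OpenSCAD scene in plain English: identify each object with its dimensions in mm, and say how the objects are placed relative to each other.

A is a simple wooden stool: a rectangular seat 359 mm (x) by 349 mm (y), 23 mm thick, top face at z = 407 mm, on four round legs, each 44 mm in diameter. The legs rest on z = 0, each leg's axis is inset half a diameter from the nearest pair of seat edges (so the leg's bounding box is flush with the corner).

B is a spool: two coaxial disc flanges of radius 131 mm and thickness 16 mm, joined by a core cylinder of radius 67 mm and height 276 mm. The lower flange rests on z = 0 and the three cylinders share a vertical axis.

The spool is on top of the stool.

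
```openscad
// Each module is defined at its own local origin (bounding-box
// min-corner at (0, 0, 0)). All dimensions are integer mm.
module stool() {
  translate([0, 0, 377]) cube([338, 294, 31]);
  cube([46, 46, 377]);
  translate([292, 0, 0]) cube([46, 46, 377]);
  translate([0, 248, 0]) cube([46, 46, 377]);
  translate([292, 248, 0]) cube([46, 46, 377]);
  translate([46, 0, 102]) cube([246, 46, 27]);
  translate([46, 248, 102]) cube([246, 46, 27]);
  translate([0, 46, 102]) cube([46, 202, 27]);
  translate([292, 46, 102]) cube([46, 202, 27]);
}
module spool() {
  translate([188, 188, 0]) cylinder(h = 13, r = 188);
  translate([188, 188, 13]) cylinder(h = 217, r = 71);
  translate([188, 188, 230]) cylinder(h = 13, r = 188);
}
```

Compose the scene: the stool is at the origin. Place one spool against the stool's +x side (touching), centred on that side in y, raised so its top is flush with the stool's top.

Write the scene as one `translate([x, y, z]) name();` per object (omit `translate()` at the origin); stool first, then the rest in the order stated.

stool();
translate([338, -41, 165]) spool();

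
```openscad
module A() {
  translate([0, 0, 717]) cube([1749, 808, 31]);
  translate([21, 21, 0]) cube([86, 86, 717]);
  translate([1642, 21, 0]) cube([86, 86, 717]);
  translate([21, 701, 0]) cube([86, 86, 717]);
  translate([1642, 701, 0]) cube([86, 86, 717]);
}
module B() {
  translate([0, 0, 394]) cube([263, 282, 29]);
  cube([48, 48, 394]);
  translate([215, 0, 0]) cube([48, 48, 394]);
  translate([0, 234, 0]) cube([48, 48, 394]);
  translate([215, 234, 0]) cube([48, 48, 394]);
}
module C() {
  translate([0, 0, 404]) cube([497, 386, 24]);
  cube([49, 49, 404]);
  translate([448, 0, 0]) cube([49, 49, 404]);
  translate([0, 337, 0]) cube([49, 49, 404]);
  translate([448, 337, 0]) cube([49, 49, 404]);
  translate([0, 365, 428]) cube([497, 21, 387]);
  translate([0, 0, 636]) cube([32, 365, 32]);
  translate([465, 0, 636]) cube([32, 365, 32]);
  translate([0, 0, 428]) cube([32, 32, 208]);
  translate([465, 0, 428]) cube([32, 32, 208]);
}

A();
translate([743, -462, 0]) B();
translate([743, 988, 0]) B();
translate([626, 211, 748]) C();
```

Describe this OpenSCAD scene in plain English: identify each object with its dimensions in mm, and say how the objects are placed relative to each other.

A is a rectangular dining table. The top is 1749×808×31 mm with its upper surface at z = 748 mm. It stands on four 86×86 mm square legs, each inset 21 mm from the nearest pair of top edges, running from the floor to the underside of the top.

B is a four-legged stool. The seat is 263×282 mm, 29 mm thick, top at z = 423 mm. It stands on four square legs, each 48×48 mm in cross-section, from z = 0 to the seat underside, each flush with a corner of the seat.

C is a chair: 497×386 mm seat, 24 mm thick, top at z = 428 mm, on four 49 mm square corner legs flush with the seat edges. A 21 mm thick backrest slab spans the full seat width, extending 387 mm above the seat top, its back face flush with the seat's +y edge. Two armrests of 32×32 mm section run along each side from the seat's front edge to the front of the backrest, top faces 240 mm above the seat top and outer faces flush with the seat's x-edges; a 32×32 mm post under the front of each armrest stands on the seat at the front corner.

Two stools sit around the table at the −y, +y sides. The chair is on top of the table, centred.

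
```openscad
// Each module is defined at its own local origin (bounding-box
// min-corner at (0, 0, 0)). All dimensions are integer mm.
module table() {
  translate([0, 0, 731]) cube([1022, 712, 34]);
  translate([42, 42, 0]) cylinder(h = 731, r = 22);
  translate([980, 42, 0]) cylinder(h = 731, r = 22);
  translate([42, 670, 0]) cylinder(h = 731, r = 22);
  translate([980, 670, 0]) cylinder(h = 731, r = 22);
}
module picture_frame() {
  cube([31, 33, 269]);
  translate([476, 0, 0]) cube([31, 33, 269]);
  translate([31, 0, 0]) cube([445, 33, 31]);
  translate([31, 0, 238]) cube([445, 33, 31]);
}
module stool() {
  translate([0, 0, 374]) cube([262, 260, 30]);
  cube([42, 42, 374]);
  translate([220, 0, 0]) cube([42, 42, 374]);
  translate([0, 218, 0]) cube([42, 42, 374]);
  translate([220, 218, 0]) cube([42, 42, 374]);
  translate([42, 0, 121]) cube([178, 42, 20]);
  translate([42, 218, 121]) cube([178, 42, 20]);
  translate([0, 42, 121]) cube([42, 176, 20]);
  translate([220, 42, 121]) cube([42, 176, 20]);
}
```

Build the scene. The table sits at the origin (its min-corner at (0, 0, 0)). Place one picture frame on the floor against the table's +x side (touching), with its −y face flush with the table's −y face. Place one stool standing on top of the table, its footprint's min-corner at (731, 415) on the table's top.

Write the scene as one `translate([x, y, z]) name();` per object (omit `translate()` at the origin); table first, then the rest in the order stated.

table();
translate([1022, 0, 0]) picture_frame();
translate([731, 415, 765]) stool();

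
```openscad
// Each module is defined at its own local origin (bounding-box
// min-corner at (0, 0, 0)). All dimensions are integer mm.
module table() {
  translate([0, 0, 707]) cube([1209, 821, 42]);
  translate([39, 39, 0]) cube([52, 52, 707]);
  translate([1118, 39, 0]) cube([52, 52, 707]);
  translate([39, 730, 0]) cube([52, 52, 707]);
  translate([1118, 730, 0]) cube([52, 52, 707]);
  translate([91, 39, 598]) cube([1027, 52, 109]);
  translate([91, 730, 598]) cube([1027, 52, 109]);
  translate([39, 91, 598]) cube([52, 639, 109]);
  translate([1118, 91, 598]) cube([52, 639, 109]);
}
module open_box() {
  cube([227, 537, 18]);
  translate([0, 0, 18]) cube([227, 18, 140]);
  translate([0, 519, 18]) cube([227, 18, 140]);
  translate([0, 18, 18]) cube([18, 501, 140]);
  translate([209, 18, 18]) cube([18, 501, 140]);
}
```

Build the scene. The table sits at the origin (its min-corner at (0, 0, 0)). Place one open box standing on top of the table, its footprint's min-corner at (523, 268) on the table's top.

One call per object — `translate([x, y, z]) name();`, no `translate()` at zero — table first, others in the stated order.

table();
translate([523, 268, 749]) open_box();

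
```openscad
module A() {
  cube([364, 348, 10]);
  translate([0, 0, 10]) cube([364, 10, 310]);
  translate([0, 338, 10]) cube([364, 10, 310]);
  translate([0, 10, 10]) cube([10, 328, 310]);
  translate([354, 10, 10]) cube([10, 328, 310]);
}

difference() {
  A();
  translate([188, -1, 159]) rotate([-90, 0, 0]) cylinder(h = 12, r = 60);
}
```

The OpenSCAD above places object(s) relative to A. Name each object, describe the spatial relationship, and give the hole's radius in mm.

The subtracted cylinder has r = 60 mm.

A is an open box. The open box has a circular hole through its front wall. The hole's radius is 60 mm.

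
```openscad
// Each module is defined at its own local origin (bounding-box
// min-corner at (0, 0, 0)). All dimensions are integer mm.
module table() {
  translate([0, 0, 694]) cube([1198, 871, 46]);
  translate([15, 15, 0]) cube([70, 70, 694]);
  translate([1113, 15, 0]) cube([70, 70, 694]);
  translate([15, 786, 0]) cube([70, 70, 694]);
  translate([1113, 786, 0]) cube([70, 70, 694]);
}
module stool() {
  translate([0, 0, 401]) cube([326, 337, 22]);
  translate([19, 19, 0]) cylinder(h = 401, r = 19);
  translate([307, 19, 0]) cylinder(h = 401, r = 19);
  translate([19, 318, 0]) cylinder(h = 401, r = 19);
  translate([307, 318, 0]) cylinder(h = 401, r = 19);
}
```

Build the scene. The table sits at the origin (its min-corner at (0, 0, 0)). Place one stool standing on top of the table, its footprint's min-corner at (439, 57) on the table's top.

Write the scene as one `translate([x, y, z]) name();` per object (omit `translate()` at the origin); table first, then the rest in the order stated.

table();
translate([439, 57, 740]) stool();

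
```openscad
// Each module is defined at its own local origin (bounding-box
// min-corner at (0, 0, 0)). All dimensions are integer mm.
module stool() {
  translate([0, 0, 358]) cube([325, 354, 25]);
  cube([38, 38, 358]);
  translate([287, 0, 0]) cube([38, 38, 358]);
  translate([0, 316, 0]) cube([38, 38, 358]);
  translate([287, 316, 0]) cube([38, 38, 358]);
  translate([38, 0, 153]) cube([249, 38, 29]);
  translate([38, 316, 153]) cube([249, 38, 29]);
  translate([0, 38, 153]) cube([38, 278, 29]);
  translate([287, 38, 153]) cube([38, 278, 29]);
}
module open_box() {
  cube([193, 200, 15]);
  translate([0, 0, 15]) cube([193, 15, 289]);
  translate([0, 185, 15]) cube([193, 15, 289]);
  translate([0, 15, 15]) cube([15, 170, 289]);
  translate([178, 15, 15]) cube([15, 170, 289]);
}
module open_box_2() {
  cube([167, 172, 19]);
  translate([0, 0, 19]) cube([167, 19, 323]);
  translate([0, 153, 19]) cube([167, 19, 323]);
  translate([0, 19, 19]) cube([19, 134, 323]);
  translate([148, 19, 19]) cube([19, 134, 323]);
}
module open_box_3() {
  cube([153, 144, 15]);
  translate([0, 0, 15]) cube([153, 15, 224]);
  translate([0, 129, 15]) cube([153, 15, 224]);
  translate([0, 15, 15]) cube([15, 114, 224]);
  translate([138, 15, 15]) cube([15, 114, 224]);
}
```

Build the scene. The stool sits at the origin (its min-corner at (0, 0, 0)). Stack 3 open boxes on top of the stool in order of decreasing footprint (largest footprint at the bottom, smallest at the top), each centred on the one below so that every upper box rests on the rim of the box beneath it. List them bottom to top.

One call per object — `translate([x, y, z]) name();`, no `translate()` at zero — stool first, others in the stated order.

stool();
translate([66, 77, 383]) open_box();
translate([79, 91, 687]) open_box_2();
translate([86, 105, 1029]) open_box_3();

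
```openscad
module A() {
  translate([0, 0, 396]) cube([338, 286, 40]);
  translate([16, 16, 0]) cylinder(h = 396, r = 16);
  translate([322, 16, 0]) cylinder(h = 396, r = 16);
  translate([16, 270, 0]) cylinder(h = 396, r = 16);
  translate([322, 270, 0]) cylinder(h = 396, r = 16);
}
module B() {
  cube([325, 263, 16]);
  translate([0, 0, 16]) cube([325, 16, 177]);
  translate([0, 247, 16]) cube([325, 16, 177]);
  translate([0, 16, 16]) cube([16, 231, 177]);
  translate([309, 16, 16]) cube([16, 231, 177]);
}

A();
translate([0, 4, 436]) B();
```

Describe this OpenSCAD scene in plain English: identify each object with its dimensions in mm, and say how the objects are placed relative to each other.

A is a four-legged stool. The seat is 338×286 mm, 40 mm thick, top at z = 436 mm. It stands on four round legs, each 32 mm in diameter, from z = 0 to the seat underside, each leg's axis is inset half a diameter from the nearest pair of seat edges (so the leg's bounding box is flush with the corner).

B is an open-topped rectangular box: outside dimensions 325×263×193 mm, with a uniform wall and base thickness of 16 mm. The base is a full 325×263 slab on the floor; four walls sit on top of the base. The front and back walls (the −y and +y sides) span the full width; the two side walls fit between them.

The open box is on top of the stool.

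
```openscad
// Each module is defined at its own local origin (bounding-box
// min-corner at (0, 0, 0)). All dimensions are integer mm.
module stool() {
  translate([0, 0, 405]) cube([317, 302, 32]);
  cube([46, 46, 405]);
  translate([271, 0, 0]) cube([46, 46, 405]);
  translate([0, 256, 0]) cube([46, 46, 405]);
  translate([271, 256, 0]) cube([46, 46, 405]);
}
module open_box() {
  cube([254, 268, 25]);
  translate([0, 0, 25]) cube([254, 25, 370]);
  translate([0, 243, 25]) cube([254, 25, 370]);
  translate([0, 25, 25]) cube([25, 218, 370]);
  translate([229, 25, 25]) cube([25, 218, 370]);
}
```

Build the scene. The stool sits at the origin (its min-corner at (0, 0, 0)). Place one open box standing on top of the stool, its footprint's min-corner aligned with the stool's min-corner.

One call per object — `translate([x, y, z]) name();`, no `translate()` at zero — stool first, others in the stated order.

stool();
translate([0, 0, 437]) open_box();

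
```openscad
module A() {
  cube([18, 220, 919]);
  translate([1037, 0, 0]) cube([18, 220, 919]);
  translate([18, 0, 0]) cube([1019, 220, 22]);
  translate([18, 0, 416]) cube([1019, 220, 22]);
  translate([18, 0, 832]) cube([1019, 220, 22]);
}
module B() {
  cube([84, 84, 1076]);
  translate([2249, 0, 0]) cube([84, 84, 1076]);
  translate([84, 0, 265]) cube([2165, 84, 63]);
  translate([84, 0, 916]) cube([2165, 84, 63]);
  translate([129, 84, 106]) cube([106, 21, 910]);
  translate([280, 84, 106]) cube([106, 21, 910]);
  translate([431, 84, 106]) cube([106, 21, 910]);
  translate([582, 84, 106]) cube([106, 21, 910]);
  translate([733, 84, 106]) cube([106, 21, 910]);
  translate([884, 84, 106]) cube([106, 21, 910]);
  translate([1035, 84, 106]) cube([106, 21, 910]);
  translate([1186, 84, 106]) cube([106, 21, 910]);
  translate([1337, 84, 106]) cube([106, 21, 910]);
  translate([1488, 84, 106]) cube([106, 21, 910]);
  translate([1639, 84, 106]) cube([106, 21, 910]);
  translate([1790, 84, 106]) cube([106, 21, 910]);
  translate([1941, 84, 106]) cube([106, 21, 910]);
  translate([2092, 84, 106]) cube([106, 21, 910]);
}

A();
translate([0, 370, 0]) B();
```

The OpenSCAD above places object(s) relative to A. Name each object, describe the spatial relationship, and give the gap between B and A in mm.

A is a bookshelf. B is a fence section. The fence section is on the floor beside the bookshelf on its +y side. The gap between the fence section and the bookshelf is 150 mm.

The fence section's nearest face is 150 mm from the bookshelf's +y face.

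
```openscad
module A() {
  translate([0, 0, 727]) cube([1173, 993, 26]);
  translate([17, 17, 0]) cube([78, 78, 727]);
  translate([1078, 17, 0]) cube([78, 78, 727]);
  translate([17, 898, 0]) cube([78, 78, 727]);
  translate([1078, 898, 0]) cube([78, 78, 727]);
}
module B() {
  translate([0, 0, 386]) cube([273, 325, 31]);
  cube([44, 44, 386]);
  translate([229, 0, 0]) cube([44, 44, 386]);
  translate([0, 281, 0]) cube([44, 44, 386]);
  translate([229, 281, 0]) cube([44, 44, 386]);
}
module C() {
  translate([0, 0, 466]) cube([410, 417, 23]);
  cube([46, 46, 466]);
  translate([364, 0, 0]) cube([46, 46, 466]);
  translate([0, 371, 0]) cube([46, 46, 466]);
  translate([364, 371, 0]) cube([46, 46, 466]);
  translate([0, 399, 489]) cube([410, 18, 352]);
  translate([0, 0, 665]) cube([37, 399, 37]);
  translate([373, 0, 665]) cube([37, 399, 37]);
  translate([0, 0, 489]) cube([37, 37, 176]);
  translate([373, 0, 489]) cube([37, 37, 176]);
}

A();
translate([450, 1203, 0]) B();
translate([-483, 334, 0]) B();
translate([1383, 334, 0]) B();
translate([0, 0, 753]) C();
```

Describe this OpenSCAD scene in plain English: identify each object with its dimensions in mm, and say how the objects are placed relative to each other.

A is a table with a 1173×993 mm rectangular top, 26 mm thick, top surface at z = 753 mm, supported by four 78×78 mm square legs, each inset 17 mm from the nearest pair of top edges, running from the floor.

B is a simple wooden stool: a rectangular seat 273 mm (x) by 325 mm (y), 31 mm thick, top face at z = 417 mm, on four square legs, each 44×44 mm in cross-section. The legs rest on z = 0, each flush with a corner of the seat.

C is a chair: 410×417 mm seat, 23 mm thick, top at z = 489 mm, on four 46 mm square corner legs flush with the seat edges. A 18 mm thick backrest slab spans the full seat width, extending 352 mm above the seat top, its back face flush with the seat's +y edge. Two armrests of 37×37 mm section run along each side from the seat's front edge to the front of the backrest, top faces 213 mm above the seat top and outer faces flush with the seat's x-edges; a 37×37 mm post under the front of each armrest stands on the seat at the front corner.

Three stools sit around the table at the +y, −x, +x sides. The chair is on top of the table.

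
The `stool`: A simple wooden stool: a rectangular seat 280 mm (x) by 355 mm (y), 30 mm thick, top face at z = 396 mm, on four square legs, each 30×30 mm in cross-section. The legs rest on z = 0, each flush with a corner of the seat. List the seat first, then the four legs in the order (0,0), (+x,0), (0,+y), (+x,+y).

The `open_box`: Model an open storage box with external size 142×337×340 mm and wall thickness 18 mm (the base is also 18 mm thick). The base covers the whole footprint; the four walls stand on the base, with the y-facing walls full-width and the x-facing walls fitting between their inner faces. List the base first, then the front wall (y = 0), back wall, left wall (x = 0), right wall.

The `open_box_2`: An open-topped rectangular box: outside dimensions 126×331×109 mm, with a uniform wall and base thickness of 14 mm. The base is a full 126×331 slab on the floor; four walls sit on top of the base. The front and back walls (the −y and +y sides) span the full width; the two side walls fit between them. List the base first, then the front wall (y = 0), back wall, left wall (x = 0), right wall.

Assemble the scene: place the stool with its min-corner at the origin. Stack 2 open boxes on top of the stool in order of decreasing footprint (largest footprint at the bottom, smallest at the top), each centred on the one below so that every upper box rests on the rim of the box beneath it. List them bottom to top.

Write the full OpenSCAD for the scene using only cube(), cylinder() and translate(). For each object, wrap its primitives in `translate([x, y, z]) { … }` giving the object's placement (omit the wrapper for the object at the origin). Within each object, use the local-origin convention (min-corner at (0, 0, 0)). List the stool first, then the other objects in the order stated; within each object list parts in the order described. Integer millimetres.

translate([0, 0, 366]) cube([280, 355, 30]);
cube([30, 30, 366]);
translate([250, 0, 0]) cube([30, 30, 366]);
translate([0, 325, 0]) cube([30, 30, 366]);
translate([250, 325, 0]) cube([30, 30, 366]);
translate([69, 9, 396]) {
  cube([142, 337, 18]);
  translate([0, 0, 18]) cube([142, 18, 322]);
  translate([0, 319, 18]) cube([142, 18, 322]);
  translate([0, 18, 18]) cube([18, 301, 322]);
  translate([124, 18, 18]) cube([18, 301, 322]);
}
translate([77, 12, 736]) {
  cube([126, 331, 14]);
  translate([0, 0, 14]) cube([126, 14, 95]);
  translate([0, 317, 14]) cube([126, 14, 95]);
  translate([0, 14, 14]) cube([14, 303, 95]);
  translate([112, 14, 14]) cube([14, 303, 95]);
}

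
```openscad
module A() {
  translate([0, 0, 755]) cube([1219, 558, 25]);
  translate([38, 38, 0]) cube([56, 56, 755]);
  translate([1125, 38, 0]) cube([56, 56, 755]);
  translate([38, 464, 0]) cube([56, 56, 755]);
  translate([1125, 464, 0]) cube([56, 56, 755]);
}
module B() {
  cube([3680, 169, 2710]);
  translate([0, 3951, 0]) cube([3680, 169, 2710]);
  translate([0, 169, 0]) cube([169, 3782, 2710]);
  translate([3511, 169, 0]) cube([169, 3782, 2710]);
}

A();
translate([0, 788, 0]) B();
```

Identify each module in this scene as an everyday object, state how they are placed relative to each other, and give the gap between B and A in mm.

The house frame's nearest face is 230 mm from the table's +y face.

A is a table. B is a house frame. The house frame is on the floor beside the table on its +y side. The gap between the house frame and the table is 230 mm.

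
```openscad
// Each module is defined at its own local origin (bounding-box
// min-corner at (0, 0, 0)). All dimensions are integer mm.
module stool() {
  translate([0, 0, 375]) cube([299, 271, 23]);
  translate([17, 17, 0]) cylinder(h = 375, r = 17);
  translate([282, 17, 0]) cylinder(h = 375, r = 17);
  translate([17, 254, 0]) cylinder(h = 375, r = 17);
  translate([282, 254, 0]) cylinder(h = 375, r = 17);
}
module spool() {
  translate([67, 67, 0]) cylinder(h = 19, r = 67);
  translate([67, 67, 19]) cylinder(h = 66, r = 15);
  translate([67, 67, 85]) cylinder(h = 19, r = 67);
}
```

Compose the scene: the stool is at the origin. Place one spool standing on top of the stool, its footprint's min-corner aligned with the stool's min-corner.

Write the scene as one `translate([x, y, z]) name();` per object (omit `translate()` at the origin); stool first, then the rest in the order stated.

stool();
translate([0, 0, 398]) spool();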